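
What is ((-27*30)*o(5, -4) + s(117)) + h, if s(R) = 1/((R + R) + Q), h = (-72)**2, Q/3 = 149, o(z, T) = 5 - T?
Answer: -1434185/681 ≈ -2106.0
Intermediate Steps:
Q = 447 (Q = 3*149 = 447)
h = 5184
s(R) = 1/(447 + 2*R) (s(R) = 1/((R + R) + 447) = 1/(2*R + 447) = 1/(447 + 2*R))
((-27*30)*o(5, -4) + s(117)) + h = ((-27*30)*(5 - 1*(-4)) + 1/(447 + 2*117)) + 5184 = (-810*(5 + 4) + 1/(447 + 234)) + 5184 = (-810*9 + 1/681) + 5184 = (-7290 + 1/681) + 5184 = -4964489/681 + 5184 = -1434185/681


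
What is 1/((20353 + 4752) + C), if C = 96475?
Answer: 1/121580 ≈ 8.2250e-6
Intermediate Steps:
1/((20353 + 4752) + C) = 1/((20353 + 4752) + 96475) = 1/(25105 + 96475) = 1/121580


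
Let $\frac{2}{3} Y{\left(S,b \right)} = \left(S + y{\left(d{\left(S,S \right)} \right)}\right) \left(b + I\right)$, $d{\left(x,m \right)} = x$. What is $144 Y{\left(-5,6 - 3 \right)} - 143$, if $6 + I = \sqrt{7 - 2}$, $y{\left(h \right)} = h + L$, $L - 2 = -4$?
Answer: $7633 - 2592 \sqrt{5} \approx 1837.1$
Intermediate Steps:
$L = -2$ ($L = 2 - 4 = -2$)
$y{\left(h \right)} = -2 + h$ ($y{\left(h \right)} = h - 2 = -2 + h$)
$I = -6 + \sqrt{5}$ ($I = -6 + \sqrt{7 - 2} = -6 + \sqrt{5} \approx -3.7639$)
$Y{\left(S,b \right)} = \frac{3 \left(-2 + 2 S\right) \left(-6 + b + \sqrt{5}\right)}{2}$ ($Y{\left(S,b \right)} = \frac{3 \left(S + \left(-2 + S\right)\right) \left(b - \left(6 - \sqrt{5}\right)\right)}{2} = \frac{3 \left(-2 + 2 S\right) \left(-6 + b + \sqrt{5}\right)}{2}$)
$144 Y{\left(-5,6 - 3 \right)} - 143 = 144 \left(18 - -90 - 3 \left(6 - 3\right) - 3 \sqrt{5} + 3 \left(-5\right) \left(6 - 3\right) + 3 \left(-5\right) \sqrt{5}\right) - 143 = 144 \left(18 + 90 - 3 \left(6 - 3\right) - 3 \sqrt{5} + 3 \left(-5\right) \left(6 - 3\right) - 15 \sqrt{5}\right) - 143 = 144 \left(18 + 90 - 9 - 3 \sqrt{5} + 3 \left(-5\right) 3 - 15 \sqrt{5}\right) - 143 = 144 \left(18 + 90 - 9 - 3 \sqrt{5} - 45 - 15 \sqrt{5}\right) - 143 = 144 \left(54 - 18 \sqrt{5}\right) - 143 = \left(7776 - 2592 \sqrt{5}\right) - 143 = 7633 - 2592 \sqrt{5}$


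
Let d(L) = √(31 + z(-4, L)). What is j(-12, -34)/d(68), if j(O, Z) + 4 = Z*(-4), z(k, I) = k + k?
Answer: 132*√23/23 ≈ 27.524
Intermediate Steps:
z(k, I) = 2*k
d(L) = √23 (d(L) = √(31 + 2*(-4)) = √(31 - 8) = √23)
j(O, Z) = -4 - 4*Z (j(O, Z) = -4 + Z*(-4) = -4 - 4*Z)
j(-12, -34)/d(68) = (-4 - 4*(-34))/(√23) = (-4 + 136)*(√23/23) = 132*(√23/23) = 132*√23/23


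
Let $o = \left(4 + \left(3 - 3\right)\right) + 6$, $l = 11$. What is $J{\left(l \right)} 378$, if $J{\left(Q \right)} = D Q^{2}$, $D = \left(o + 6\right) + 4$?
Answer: $914760$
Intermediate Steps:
$o = 10$ ($o = \left(4 + 0\right) + 6 = 4 + 6 = 10$)
$D = 20$ ($D = \left(10 + 6\right) + 4 = 16 + 4 = 20$)
$J{\left(Q \right)} = 20 Q^{2}$
$J{\left(l \right)} 378 = 20 \cdot 11^{2} \cdot 378 = 20 \cdot 121 \cdot 378 = 2420 \cdot 378 = 914760$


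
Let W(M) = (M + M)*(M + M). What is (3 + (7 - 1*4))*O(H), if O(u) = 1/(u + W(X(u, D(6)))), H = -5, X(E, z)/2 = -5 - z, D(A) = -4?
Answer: 6/11 ≈ 0.54545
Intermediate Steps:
X(E, z) = -10 - 2*z (X(E, z) = 2*(-5 - z) = -10 - 2*z)
W(M) = 4*M² (W(M) = (2*M)*(2*M) = 4*M²)
O(u) = 1/(16 + u) (O(u) = 1/(u + 4*(-10 - 2*(-4))²) = 1/(u + 4*(-10 + 8)²) = 1/(u + 4*(-2)²) = 1/(u + 4*4) = 1/(u + 16) = 1/(16 + u))
(3 + (7 - 1*4))*O(H) = (3 + (7 - 1*4))/(16 - 5) = (3 + (7 - 4))/11 = (3 + 3)*(1/11) = 6*(1/11) = 6/11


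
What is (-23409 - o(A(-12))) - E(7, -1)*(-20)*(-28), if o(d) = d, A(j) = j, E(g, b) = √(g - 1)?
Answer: -23397 - 560*√6 ≈ -24769.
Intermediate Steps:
E(g, b) = √(-1 + g)
(-23409 - o(A(-12))) - E(7, -1)*(-20)*(-28) = (-23409 - 1*(-12)) - √(-1 + 7)*(-20)*(-28) = (-23409 + 12) - √6*(-20)*(-28) = -23397 - (-20*√6)*(-28) = -23397 - 560*√6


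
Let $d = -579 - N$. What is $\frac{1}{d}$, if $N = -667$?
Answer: $\frac{1}{88} \approx 0.011364$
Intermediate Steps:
$d = 88$ ($d = -579 - -667 = -579 + 667 = 88$)
$\frac{1}{d} = \frac{1}{88}$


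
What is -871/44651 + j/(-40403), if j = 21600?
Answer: -999652613/1804034353 ≈ -0.55412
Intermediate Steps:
-871/44651 + j/(-40403) = -871/44651 + 21600/(-40403) = -871*1/44651 + 21600*(-1/40403) = -871/44651 - 21600/40403 = -999652613/1804034353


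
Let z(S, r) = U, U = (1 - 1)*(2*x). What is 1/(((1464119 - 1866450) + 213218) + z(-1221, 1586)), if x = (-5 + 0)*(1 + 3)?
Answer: -1/189113 ≈ -5.2878e-6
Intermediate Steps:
x = -20 (x = -5*4 = -20)
U = 0 (U = (1 - 1)*(2*(-20)) = 0*(-40) = 0)
z(S, r) = 0
1/(((1464119 - 1866450) + 213218) + z(-1221, 1586)) = 1/(((1464119 - 1866450) + 213218) + 0) = 1/((-402331 + 213218) + 0) = 1/(-189113 + 0) = 1/(-189113) = -1/189113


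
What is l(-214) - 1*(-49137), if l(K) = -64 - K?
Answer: 49287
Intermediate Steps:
l(-214) - 1*(-49137) = (-64 - 1*(-214)) - 1*(-49137) = (-64 + 214) + 49137 = 150 + 49137 = 49287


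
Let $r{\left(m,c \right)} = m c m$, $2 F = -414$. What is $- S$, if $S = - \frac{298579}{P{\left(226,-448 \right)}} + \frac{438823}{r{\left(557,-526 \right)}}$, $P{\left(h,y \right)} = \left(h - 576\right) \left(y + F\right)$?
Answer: $\frac{12206499499674}{9352882697375} \approx 1.3051$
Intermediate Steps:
$F = -207$ ($F = \frac{1}{2} \left(-414\right) = -207$)
$r{\left(m,c \right)} = c m^{2}$ ($r{\left(m,c \right)} = c m m = c m^{2}$)
$P{\left(h,y \right)} = \left(-576 + h\right) \left(-207 + y\right)$ ($P{\left(h,y \right)} = \left(h - 576\right) \left(y - 207\right) = \left(-576 + h\right) \left(-207 + y\right)$)
$S = - \frac{12206499499674}{9352882697375}$ ($S = - \frac{298579}{119232 - -258048 - 46782 + 226 \left(-448\right)} + \frac{438823}{\left(-526\right) 557^{2}} = - \frac{298579}{119232 + 258048 - 46782 - 101248} + \frac{438823}{\left(-526\right) 310249} = - \frac{298579}{229250} + \frac{438823}{-163190974} = \left(-298579\right) \frac{1}{229250} + 438823 \left(- \frac{1}{163190974}\right) = - \frac{298579}{229250} - \frac{438823}{163190974} = - \frac{12206499499674}{9352882697375} \approx -1.3051$)
$- S = \left(-1\right) \left(- \frac{12206499499674}{9352882697375}\right) = \frac{12206499499674}{9352882697375}$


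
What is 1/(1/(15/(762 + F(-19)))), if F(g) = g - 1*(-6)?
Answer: 15/749 ≈ 0.020027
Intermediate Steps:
F(g) = 6 + g (F(g) = g + 6 = 6 + g)
1/(1/(15/(762 + F(-19)))) = 1/(1/(15/(762 + (6 - 19)))) = 1/(1/(15/(762 - 13))) = 1/(1/(15/749)) = 1/(749/15) = 15/749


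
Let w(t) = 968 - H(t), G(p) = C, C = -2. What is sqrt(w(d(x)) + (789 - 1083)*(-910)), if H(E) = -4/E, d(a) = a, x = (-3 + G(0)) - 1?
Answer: sqrt(2416566)/3 ≈ 518.18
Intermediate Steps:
G(p) = -2
x = -6 (x = (-3 - 2) - 1 = -5 - 1 = -6)
w(t) = 968 + 4/t (w(t) = 968 - (-4)/t = 968 + 4/t)
sqrt(w(d(x)) + (789 - 1083)*(-910)) = sqrt((968 + 4/(-6)) + (789 - 1083)*(-910)) = sqrt((968 + 4*(-1/6)) - 294*(-910)) = sqrt((968 - 2/3) + 267540) = sqrt(2902/3 + 267540) = sqrt(805522/3) = sqrt(2416566)/3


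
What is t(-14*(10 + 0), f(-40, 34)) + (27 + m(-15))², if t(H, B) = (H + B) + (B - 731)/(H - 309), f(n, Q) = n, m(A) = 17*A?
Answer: 23260767/449 ≈ 51806.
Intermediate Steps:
t(H, B) = B + H + (-731 + B)/(-309 + H) (t(H, B) = (B + H) + (-731 + B)/(-309 + H) = B + H + (-731 + B)/(-309 + H))
t(-14*(10 + 0), f(-40, 34)) + (27 + m(-15))² = (-731 + (-14*(10 + 0))² - (-4326)*(10 + 0) - 308*(-40) - (-560)*(10 + 0))/(-309 - 14*(10 + 0)) + (27 + 17*(-15))² = (-731 + (-14*10)² - (-4326)*10 + 12320 - (-560)*10)/(-309 - 14*10) + (27 - 255)² = (-731 + (-140)² - 309*(-140) + 12320 - 40*(-140))/(-309 - 140) + (-228)² = (-731 + 19600 + 43260 + 12320 + 5600)/(-449) + 51984 = -1/449*80049 + 51984 = -80049/449 + 51984 = 23260767/449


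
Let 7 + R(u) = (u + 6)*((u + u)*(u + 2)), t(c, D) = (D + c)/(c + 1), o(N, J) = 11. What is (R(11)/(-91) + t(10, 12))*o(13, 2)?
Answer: -51403/91 ≈ -564.87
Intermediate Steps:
t(c, D) = (D + c)/(1 + c)
R(u) = -7 + 2*u*(2 + u)*(6 + u) (R(u) = -7 + (u + 6)*((u + u)*(u + 2)) = -7 + (6 + u)*((2*u)*(2 + u)) = -7 + (6 + u)*(2*u*(2 + u)) = -7 + 2*u*(2 + u)*(6 + u))
(R(11)/(-91) + t(10, 12))*o(13, 2) = ((-7 + 2*11³ + 16*11² + 24*11)/(-91) + (12 + 10)/(1 + 10))*11 = ((-7 + 2*1331 + 16*121 + 264)*(-1/91) + 22/11)*11 = ((-7 + 2662 + 1936 + 264)*(-1/91) + (1/11)*22)*11 = (4855*(-1/91) + 2)*11 = (-4855/91 + 2)*11 = -4673/91*11 = -51403/91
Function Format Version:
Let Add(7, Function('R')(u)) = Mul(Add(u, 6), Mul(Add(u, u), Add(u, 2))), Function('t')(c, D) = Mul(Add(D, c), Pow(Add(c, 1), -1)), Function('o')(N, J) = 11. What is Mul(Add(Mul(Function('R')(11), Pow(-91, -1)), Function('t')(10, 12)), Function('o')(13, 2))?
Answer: Rational(-51403, 91) ≈ -564.87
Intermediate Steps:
Function('t')(c, D) = Mul(Pow(Add(1, c), -1), Add(D, c)) (Function('t')(c, D) = Mul(Add(D, c), Pow(Add(1, c), -1)) = Mul(Pow(Add(1, c), -1), Add(D, c)))
Function('R')(u) = Add(-7, Mul(2, u, Add(2, u), Add(6, u))) (Function('R')(u) = Add(-7, Mul(Add(u, 6), Mul(Add(u, u), Add(u, 2)))) = Add(-7, Mul(Add(6, u), Mul(Mul(2, u), Add(2, u)))) = Add(-7, Mul(Add(6, u), Mul(2, u, Add(2, u)))) = Add(-7, Mul(2, u, Add(2, u), Add(6, u))))
Mul(Add(Mul(Function('R')(11), Pow(-91, -1)), Function('t')(10, 12)), Function('o')(13, 2)) = Mul(Add(Mul(Add(-7, Mul(2, Pow(11, 3)), Mul(16, Pow(11, 2)), Mul(24, 11)), Pow(-91, -1)), Mul(Pow(Add(1, 10), -1), Add(12, 10))), 11) = Mul(Add(Mul(Add(-7, Mul(2, 1331), Mul(16, 121), 264), Rational(-1, 91)), Mul(Pow(11, -1), 22)), 11) = Mul(Add(Mul(Add(-7, 2662, 1936, 264), Rational(-1, 91)), Mul(Rational(1, 11), 22)), 11) = Mul(Add(Mul(4855, Rational(-1, 91)), 2), 11) = Mul(Add(Rational(-4855, 91), 2), 11) = Mul(Rational(-4673, 91), 11) = Rational(-51403, 91)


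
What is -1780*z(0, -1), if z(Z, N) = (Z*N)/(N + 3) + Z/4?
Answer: 0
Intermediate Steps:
z(Z, N) = Z/4 + N*Z/(3 + N) (z(Z, N) = (N*Z)/(3 + N) + Z*(¼) = N*Z/(3 + N) + Z/4 = Z/4 + N*Z/(3 + N))
-1780*z(0, -1) = -445*0*(3 + 5*(-1))/(3 - 1) = -445*0*(3 - 5)/2 = -445*0*(-2)/2 = -1780*0 = 0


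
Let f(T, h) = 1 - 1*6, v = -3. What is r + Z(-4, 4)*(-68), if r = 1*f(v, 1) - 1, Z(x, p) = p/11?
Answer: -338/11 ≈ -30.727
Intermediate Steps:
Z(x, p) = p/11 (Z(x, p) = p*(1/11) = p/11)
f(T, h) = -5 (f(T, h) = 1 - 6 = -5)
r = -6 (r = 1*(-5) - 1 = -5 - 1 = -6)
r + Z(-4, 4)*(-68) = -6 + ((1/11)*4)*(-68) = -6 + (4/11)*(-68) = -6 - 272/11 = -338/11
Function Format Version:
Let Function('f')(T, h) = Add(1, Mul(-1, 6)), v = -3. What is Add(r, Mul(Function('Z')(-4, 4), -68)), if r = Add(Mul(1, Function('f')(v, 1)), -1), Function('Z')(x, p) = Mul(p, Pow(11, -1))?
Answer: Rational(-338, 11) ≈ -30.727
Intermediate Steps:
Function('Z')(x, p) = Mul(Rational(1, 11), p) (Function('Z')(x, p) = Mul(p, Rational(1, 11)) = Mul(Rational(1, 11), p))
Function('f')(T, h) = -5 (Function('f')(T, h) = Add(1, -6) = -5)
r = -6 (r = Add(Mul(1, -5), -1) = Add(-5, -1) = -6)
Add(r, Mul(Function('Z')(-4, 4), -68)) = Add(-6, Mul(Mul(Rational(1, 11), 4), -68)) = Add(-6, Mul(Rational(4, 11), -68)) = Add(-6, Rational(-272, 11)) = Rational(-338, 11)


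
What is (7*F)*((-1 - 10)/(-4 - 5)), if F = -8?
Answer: -616/9 ≈ -68.444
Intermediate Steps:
(7*F)*((-1 - 10)/(-4 - 5)) = (7*(-8))*((-1 - 10)/(-4 - 5)) = -(-616)/(-9) = -(-616)*(-1)/9 = -56*11/9 = -616/9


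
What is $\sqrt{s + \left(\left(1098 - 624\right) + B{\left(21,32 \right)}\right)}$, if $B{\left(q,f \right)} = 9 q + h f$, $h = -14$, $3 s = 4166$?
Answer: $\frac{\sqrt{14433}}{3} \approx 40.046$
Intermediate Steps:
$s = \frac{4166}{3}$ ($s = \frac{1}{3} \cdot 4166 = \frac{4166}{3} \approx 1388.7$)
$B{\left(q,f \right)} = - 14 f + 9 q$ ($B{\left(q,f \right)} = 9 q - 14 f = - 14 f + 9 q$)
$\sqrt{s + \left(\left(1098 - 624\right) + B{\left(21,32 \right)}\right)} = \sqrt{\frac{4166}{3} + \left(\left(1098 - 624\right) + \left(\left(-14\right) 32 + 9 \cdot 21\right)\right)} = \sqrt{\frac{4166}{3} + \left(474 + \left(-448 + 189\right)\right)} = \sqrt{\frac{4166}{3} + \left(474 - 259\right)} = \sqrt{\frac{4166}{3} + 215} = \sqrt{\frac{4811}{3}} = \frac{\sqrt{14433}}{3}$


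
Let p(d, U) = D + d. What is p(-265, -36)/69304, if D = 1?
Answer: -33/8663 ≈ -0.0038093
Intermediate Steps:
p(d, U) = 1 + d
p(-265, -36)/69304 = (1 - 265)/69304 = -264*1/69304 = -33/8663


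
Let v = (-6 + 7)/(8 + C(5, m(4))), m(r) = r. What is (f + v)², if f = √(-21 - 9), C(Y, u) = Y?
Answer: -5069/169 + 2*I*√30/13 ≈ -29.994 + 0.84265*I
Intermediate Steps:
f = I*√30 (f = √(-30) = I*√30 ≈ 5.4772*I)
v = 1/13 (v = (-6 + 7)/(8 + 5) = 1/13 ≈ 0.076923)
(f + v)² = (I*√30 + 1/13)² = (1/13 + I*√30)²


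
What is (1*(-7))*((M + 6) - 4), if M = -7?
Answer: 35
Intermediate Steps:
(1*(-7))*((M + 6) - 4) = (1*(-7))*((-7 + 6) - 4) = -7*(-1 - 4) = -7*(-5) = 35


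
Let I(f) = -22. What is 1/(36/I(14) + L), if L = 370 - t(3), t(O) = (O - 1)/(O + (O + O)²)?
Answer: 429/158006 ≈ 0.0027151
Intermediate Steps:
t(O) = (-1 + O)/(O + 4*O²) (t(O) = (-1 + O)/(O + (2*O)²) = (-1 + O)/(O + 4*O²))
L = 14428/39 (L = 370 - (-1 + 3)/(3*(1 + 4*3)) = 370 - 2/(3*(1 + 12)) = 370 - 2/(3*13) = 370 - 1*2/39 = 370 - 2/39 = 14428/39 ≈ 369.95)
1/(36/I(14) + L) = 1/(36/(-22) + 14428/39) = 1/(36*(-1/22) + 14428/39) = 1/(-18/11 + 14428/39) = 1/(158006/429) = 429/158006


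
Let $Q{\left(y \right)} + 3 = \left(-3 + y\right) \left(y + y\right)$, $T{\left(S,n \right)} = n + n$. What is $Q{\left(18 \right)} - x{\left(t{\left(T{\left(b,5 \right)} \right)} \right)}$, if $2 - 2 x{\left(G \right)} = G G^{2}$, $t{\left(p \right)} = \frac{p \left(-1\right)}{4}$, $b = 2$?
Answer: $\frac{8451}{16} \approx 528.19$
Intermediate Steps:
$T{\left(S,n \right)} = 2 n$
$Q{\left(y \right)} = -3 + 2 y \left(-3 + y\right)$ ($Q{\left(y \right)} = -3 + \left(-3 + y\right) \left(y + y\right) = -3 + \left(-3 + y\right) 2 y = -3 + 2 y \left(-3 + y\right)$)
$t{\left(p \right)} = - \frac{p}{4}$ ($t{\left(p \right)} = - p \frac{1}{4} = - \frac{p}{4}$)
$x{\left(G \right)} = 1 - \frac{G^{3}}{2}$ ($x{\left(G \right)} = 1 - \frac{G G^{2}}{2} = 1 - \frac{G^{3}}{2}$)
$Q{\left(18 \right)} - x{\left(t{\left(T{\left(b,5 \right)} \right)} \right)} = \left(-3 - 108 + 2 \cdot 18^{2}\right) - \left(1 - \frac{\left(- \frac{2 \cdot 5}{4}\right)^{3}}{2}\right) = \left(-3 - 108 + 2 \cdot 324\right) - \left(1 - \frac{\left(\left(- \frac{1}{4}\right) 10\right)^{3}}{2}\right) = \left(-3 - 108 + 648\right) - \left(1 - \frac{\left(- \frac{5}{2}\right)^{3}}{2}\right) = 537 - \left(1 - - \frac{125}{16}\right) = 537 - \left(1 + \frac{125}{16}\right) = 537 - \frac{141}{16} = \frac{8451}{16}$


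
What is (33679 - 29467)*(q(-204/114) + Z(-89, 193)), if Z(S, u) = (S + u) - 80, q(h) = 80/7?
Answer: 1044576/7 ≈ 1.4923e+5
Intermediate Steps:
q(h) = 80/7 (q(h) = 80*(⅐) = 80/7)
Z(S, u) = -80 + S + u
(33679 - 29467)*(q(-204/114) + Z(-89, 193)) = (33679 - 29467)*(80/7 + (-80 - 89 + 193)) = 4212*(80/7 + 24) = 4212*(248/7) = 1044576/7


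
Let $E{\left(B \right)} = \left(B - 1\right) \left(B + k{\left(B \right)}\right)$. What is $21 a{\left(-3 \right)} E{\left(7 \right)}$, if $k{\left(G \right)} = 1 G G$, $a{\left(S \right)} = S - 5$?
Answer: $-56448$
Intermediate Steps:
$a{\left(S \right)} = -5 + S$
$k{\left(G \right)} = G^{2}$ ($k{\left(G \right)} = G G = G^{2}$)
$E{\left(B \right)} = \left(-1 + B\right) \left(B + B^{2}\right)$ ($E{\left(B \right)} = \left(B - 1\right) \left(B + B^{2}\right) = \left(-1 + B\right) \left(B + B^{2}\right)$)
$21 a{\left(-3 \right)} E{\left(7 \right)} = 21 \left(-5 - 3\right) \left(7^{3} - 7\right) = 21 \left(-8\right) \left(343 - 7\right) = \left(-168\right) 336 = -56448$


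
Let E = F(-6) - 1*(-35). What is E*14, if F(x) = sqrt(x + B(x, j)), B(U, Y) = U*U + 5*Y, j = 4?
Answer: 490 + 70*sqrt(2) ≈ 589.00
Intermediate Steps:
B(U, Y) = U**2 + 5*Y
F(x) = sqrt(20 + x + x**2) (F(x) = sqrt(x + (x**2 + 5*4)) = sqrt(x + (x**2 + 20)) = sqrt(x + (20 + x**2)) = sqrt(20 + x + x**2))
E = 35 + 5*sqrt(2) (E = sqrt(20 - 6 + (-6)**2) - 1*(-35) = sqrt(20 - 6 + 36) + 35 = sqrt(50) + 35 = 5*sqrt(2) + 35 = 35 + 5*sqrt(2) ≈ 42.071)
E*14 = (35 + 5*sqrt(2))*14 = 490 + 70*sqrt(2)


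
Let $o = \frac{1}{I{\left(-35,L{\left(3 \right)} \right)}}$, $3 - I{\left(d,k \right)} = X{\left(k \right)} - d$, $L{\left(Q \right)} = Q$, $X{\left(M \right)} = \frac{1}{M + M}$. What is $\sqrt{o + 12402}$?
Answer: $\frac{2 \sqrt{115490235}}{193} \approx 111.36$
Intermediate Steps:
$X{\left(M \right)} = \frac{1}{2 M}$
$I{\left(d,k \right)} = 3 + d - \frac{1}{2 k}$ ($I{\left(d,k \right)} = 3 - \left(\frac{1}{2 k} - d\right) = 3 + \left(d - \frac{1}{2 k}\right) = 3 + d - \frac{1}{2 k}$)
$o = - \frac{6}{193}$ ($o = \frac{1}{3 - 35 - \frac{1}{2 \cdot 3}} = \frac{1}{3 - 35 - \frac{1}{6}} = \frac{1}{- \frac{193}{6}} = - \frac{6}{193} \approx -0.031088$)
$\sqrt{o + 12402} = \sqrt{- \frac{6}{193} + 12402} = \sqrt{\frac{2393580}{193}} = \frac{2 \sqrt{115490235}}{193}$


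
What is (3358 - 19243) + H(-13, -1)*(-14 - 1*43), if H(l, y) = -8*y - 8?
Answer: -15885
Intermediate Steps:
H(l, y) = -8 - 8*y
(3358 - 19243) + H(-13, -1)*(-14 - 1*43) = (3358 - 19243) + (-8 - 8*(-1))*(-14 - 1*43) = -15885 + (-8 + 8)*(-14 - 43) = -15885 + 0*(-57) = -15885 + 0 = -15885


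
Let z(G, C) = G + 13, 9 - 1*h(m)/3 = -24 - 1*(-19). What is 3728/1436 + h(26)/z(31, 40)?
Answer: 28043/7898 ≈ 3.5506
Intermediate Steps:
h(m) = 42 (h(m) = 27 - 3*(-24 - 1*(-19)) = 27 - 3*(-24 + 19) = 27 - 3*(-5) = 27 + 15 = 42)
z(G, C) = 13 + G
3728/1436 + h(26)/z(31, 40) = 3728/1436 + 42/(13 + 31) = 3728*(1/1436) + 42/44 = 932/359 + 42*(1/44) = 932/359 + 21/22 = 28043/7898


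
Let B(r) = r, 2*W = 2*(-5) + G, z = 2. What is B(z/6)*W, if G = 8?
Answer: -1/3 ≈ -0.33333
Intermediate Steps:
W = -1 (W = (2*(-5) + 8)/2 = (-10 + 8)/2 = (1/2)*(-2) = -1)
B(z/6)*W = (2/6)*(-1) = (2*(1/6))*(-1) = (1/3)*(-1) = -1/3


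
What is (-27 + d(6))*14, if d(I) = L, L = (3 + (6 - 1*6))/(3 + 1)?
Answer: -735/2 ≈ -367.50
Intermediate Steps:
L = ¾ (L = (3 + (6 - 6))/4 = (3 + 0)*(¼) = 3*(¼) = ¾ ≈ 0.75000)
d(I) = ¾
(-27 + d(6))*14 = (-27 + ¾)*14 = -105/4*14 = -735/2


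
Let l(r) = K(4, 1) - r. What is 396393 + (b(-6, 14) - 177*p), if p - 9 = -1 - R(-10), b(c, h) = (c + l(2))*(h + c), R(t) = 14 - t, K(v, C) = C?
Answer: 399169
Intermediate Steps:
l(r) = 1 - r
b(c, h) = (-1 + c)*(c + h) (b(c, h) = (c + (1 - 1*2))*(h + c) = (c + (1 - 2))*(c + h) = (c - 1)*(c + h) = (-1 + c)*(c + h))
p = -16 (p = 9 + (-1 - (14 - 1*(-10))) = 9 + (-1 - (14 + 10)) = 9 + (-1 - 1*24) = 9 + (-1 - 24) = 9 - 25 = -16)
396393 + (b(-6, 14) - 177*p) = 396393 + (((-6)² - 1*(-6) - 1*14 - 6*14) - 177*(-16)) = 396393 + ((36 + 6 - 14 - 84) + 2832) = 396393 + (-56 + 2832) = 396393 + 2776 = 399169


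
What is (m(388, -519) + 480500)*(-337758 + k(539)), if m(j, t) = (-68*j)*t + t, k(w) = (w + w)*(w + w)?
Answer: 11683400736302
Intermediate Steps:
k(w) = 4*w² (k(w) = (2*w)*(2*w) = 4*w²)
m(j, t) = t - 68*j*t (m(j, t) = -68*j*t + t = t - 68*j*t)
(m(388, -519) + 480500)*(-337758 + k(539)) = (-519*(1 - 68*388) + 480500)*(-337758 + 4*539²) = (-519*(1 - 26384) + 480500)*(-337758 + 4*290521) = (-519*(-26383) + 480500)*(-337758 + 1162084) = (13692777 + 480500)*824326 = 14173277*824326 = 11683400736302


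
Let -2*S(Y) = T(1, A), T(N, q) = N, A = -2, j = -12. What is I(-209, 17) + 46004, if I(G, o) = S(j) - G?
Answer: 92425/2 ≈ 46213.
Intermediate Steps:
S(Y) = -½ (S(Y) = -½*1 = -½)
I(G, o) = -½ - G
I(-209, 17) + 46004 = (-½ - 1*(-209)) + 46004 = (-½ + 209) + 46004 = 417/2 + 46004 = 92425/2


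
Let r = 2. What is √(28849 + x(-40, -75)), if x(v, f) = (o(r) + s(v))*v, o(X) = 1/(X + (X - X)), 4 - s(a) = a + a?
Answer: √25469 ≈ 159.59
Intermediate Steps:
s(a) = 4 - 2*a (s(a) = 4 - (a + a) = 4 - 2*a)
o(X) = 1/X (o(X) = 1/(X + 0) = 1/X)
x(v, f) = v*(9/2 - 2*v) (x(v, f) = (1/2 + (4 - 2*v))*v = (½ + (4 - 2*v))*v = (9/2 - 2*v)*v = v*(9/2 - 2*v))
√(28849 + x(-40, -75)) = √(28849 + (½)*(-40)*(9 - 4*(-40))) = √(28849 + (½)*(-40)*(9 + 160)) = √(28849 + (½)*(-40)*169) = √(28849 - 3380) = √25469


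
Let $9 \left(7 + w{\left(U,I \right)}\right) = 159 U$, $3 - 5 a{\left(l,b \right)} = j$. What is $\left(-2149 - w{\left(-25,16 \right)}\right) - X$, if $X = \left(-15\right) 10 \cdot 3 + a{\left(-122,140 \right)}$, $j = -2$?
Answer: $- \frac{3754}{3} \approx -1251.3$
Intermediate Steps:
$a{\left(l,b \right)} = 1$ ($a{\left(l,b \right)} = \frac{3}{5} - - \frac{2}{5} = \frac{3}{5} + \frac{2}{5} = 1$)
$w{\left(U,I \right)} = -7 + \frac{53 U}{3}$ ($w{\left(U,I \right)} = -7 + \frac{159 U}{9} = -7 + \frac{53 U}{3}$)
$X = -449$ ($X = \left(-15\right) 10 \cdot 3 + 1 = \left(-150\right) 3 + 1 = -450 + 1 = -449$)
$\left(-2149 - w{\left(-25,16 \right)}\right) - X = \left(-2149 - \left(-7 + \frac{53}{3} \left(-25\right)\right)\right) - -449 = \left(-2149 - \left(-7 - \frac{1325}{3}\right)\right) + 449 = \left(-2149 - - \frac{1346}{3}\right) + 449 = \left(-2149 + \frac{1346}{3}\right) + 449 = - \frac{5101}{3} + 449 = - \frac{3754}{3}$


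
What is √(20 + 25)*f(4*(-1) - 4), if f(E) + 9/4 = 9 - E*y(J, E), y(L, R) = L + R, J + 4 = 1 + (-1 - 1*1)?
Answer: -1167*√5/4 ≈ -652.37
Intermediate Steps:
J = -5 (J = -4 + (1 + (-1 - 1*1)) = -4 + (1 + (-1 - 1)) = -4 + (1 - 2) = -4 - 1 = -5)
f(E) = 27/4 - E*(-5 + E) (f(E) = -9/4 + (9 - E*(-5 + E)) = 27/4 - E*(-5 + E))
√(20 + 25)*f(4*(-1) - 4) = √(20 + 25)*(27/4 - (4*(-1) - 4)*(-5 + (4*(-1) - 4))) = √45*(27/4 - (-4 - 4)*(-5 + (-4 - 4))) = (3*√5)*(27/4 - 1*(-8)*(-5 - 8)) = (3*√5)*(27/4 - 1*(-8)*(-13)) = (3*√5)*(27/4 - 104) = (3*√5)*(-389/4) = -1167*√5/4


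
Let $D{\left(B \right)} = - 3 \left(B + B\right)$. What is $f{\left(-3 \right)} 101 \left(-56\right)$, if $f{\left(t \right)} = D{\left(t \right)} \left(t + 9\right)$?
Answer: $-610848$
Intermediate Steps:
$D{\left(B \right)} = - 6 B$ ($D{\left(B \right)} = - 3 \cdot 2 B = - 6 B$)
$f{\left(t \right)} = - 6 t \left(9 + t\right)$ ($f{\left(t \right)} = - 6 t \left(t + 9\right) = - 6 t \left(9 + t\right)$)
$f{\left(-3 \right)} 101 \left(-56\right) = \left(-6\right) \left(-3\right) \left(9 - 3\right) 101 \left(-56\right) = \left(-6\right) \left(-3\right) 6 \cdot 101 \left(-56\right) = 108 \cdot 101 \left(-56\right) = 10908 \left(-56\right) = -610848$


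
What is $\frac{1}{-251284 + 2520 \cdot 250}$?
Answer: $\frac{1}{378716} \approx 2.6405 \cdot 10^{-6}$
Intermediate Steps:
$\frac{1}{-251284 + 2520 \cdot 250} = \frac{1}{-251284 + 630000} = \frac{1}{378716}$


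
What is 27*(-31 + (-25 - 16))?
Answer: -1944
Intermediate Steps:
27*(-31 + (-25 - 16)) = 27*(-31 - 41) = 27*(-72) = -1944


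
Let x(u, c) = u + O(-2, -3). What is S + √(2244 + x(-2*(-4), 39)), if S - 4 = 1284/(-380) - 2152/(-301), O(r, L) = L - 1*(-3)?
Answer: 222199/28595 + 2*√563 ≈ 55.226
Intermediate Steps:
O(r, L) = 3 + L (O(r, L) = L + 3 = 3 + L)
x(u, c) = u (x(u, c) = u + (3 - 3) = u + 0 = u)
S = 222199/28595 (S = 4 + (1284/(-380) - 2152/(-301)) = 4 + (1284*(-1/380) - 2152*(-1/301)) = 4 + (-321/95 + 2152/301) = 4 + 107819/28595 = 222199/28595 ≈ 7.7706)
S + √(2244 + x(-2*(-4), 39)) = 222199/28595 + √(2244 - 2*(-4)) = 222199/28595 + √(2244 + 8) = 222199/28595 + √2252 = 222199/28595 + 2*√563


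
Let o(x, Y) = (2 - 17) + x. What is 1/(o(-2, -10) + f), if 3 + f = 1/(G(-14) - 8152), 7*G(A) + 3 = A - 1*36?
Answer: -57117/1142347 ≈ -0.050000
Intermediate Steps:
G(A) = -39/7 + A/7 (G(A) = -3/7 + (A - 1*36)/7 = -3/7 + (A - 36)/7 = -3/7 + (-36 + A)/7 = -3/7 + (-36/7 + A/7) = -39/7 + A/7)
o(x, Y) = -15 + x
f = -171358/57117 (f = -3 + 1/((-39/7 + (⅐)*(-14)) - 8152) = -3 + 1/((-39/7 - 2) - 8152) = -3 + 1/(-53/7 - 8152) = -3 + 1/(-57117/7) = -3 - 7/57117 = -171358/57117 ≈ -3.0001)
1/(o(-2, -10) + f) = 1/((-15 - 2) - 171358/57117) = 1/(-17 - 171358/57117) = 1/(-1142347/57117) = -57117/1142347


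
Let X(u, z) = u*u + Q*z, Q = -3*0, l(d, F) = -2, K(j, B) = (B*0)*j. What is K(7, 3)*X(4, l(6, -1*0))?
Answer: 0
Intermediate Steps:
K(j, B) = 0 (K(j, B) = 0*j = 0)
Q = 0
X(u, z) = u² (X(u, z) = u*u + 0*z = u² + 0 = u²)
K(7, 3)*X(4, l(6, -1*0)) = 0*4² = 0*16 = 0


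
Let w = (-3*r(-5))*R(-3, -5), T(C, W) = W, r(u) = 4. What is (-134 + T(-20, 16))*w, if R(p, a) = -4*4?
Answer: -22656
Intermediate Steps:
R(p, a) = -16
w = 192 (w = -3*4*(-16) = -12*(-16) = 192)
(-134 + T(-20, 16))*w = (-134 + 16)*192 = -118*192 = -22656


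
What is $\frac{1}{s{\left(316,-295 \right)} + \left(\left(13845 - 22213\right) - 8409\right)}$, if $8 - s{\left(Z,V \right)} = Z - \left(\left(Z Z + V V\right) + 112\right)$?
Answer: $\frac{1}{169908} \approx 5.8855 \cdot 10^{-6}$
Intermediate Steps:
$s{\left(Z,V \right)} = 120 + V^{2} + Z^{2} - Z$ ($s{\left(Z,V \right)} = 8 - \left(Z - \left(\left(Z Z + V V\right) + 112\right)\right) = 8 - \left(Z - \left(\left(Z^{2} + V^{2}\right) + 112\right)\right) = 8 - \left(Z - \left(\left(V^{2} + Z^{2}\right) + 112\right)\right) = 8 - \left(Z - \left(112 + V^{2} + Z^{2}\right)\right) = 8 - \left(-112 + Z - V^{2} - Z^{2}\right) = 8 + \left(112 + V^{2} + Z^{2} - Z\right) = 120 + V^{2} + Z^{2} - Z$)
$\frac{1}{s{\left(316,-295 \right)} + \left(\left(13845 - 22213\right) - 8409\right)} = \frac{1}{\left(120 + \left(-295\right)^{2} + 316^{2} - 316\right) + \left(\left(13845 - 22213\right) - 8409\right)} = \frac{1}{\left(120 + 87025 + 99856 - 316\right) - 16777} = \frac{1}{186685 - 16777} = \frac{1}{169908}$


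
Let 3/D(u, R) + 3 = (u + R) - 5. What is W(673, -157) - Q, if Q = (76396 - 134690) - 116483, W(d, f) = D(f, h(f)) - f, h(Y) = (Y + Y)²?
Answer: 17218928557/98431 ≈ 1.7493e+5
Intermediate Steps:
h(Y) = 4*Y² (h(Y) = (2*Y)² = 4*Y²)
D(u, R) = 3/(-8 + R + u) (D(u, R) = 3/(-3 + ((u + R) - 5)) = 3/(-3 + ((R + u) - 5)) = 3/(-3 + (-5 + R + u)) = 3/(-8 + R + u))
W(d, f) = -f + 3/(-8 + f + 4*f²) (W(d, f) = 3/(-8 + 4*f² + f) - f = 3/(-8 + f + 4*f²) - f = -f + 3/(-8 + f + 4*f²))
Q = -174777 (Q = -58294 - 116483 = -174777)
W(673, -157) - Q = (-1*(-157) + 3/(-8 - 157 + 4*(-157)²)) - 1*(-174777) = (157 + 3/(-8 - 157 + 4*24649)) + 174777 = (157 + 3/(-8 - 157 + 98596)) + 174777 = (157 + 3/98431) + 174777 = 15453670/98431 + 174777 = 17218928557/98431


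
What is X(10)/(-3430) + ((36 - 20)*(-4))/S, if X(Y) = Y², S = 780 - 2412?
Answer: 176/17493 ≈ 0.010061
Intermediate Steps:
S = -1632
X(10)/(-3430) + ((36 - 20)*(-4))/S = 10²/(-3430) + ((36 - 20)*(-4))/(-1632) = 100*(-1/3430) + (16*(-4))*(-1/1632) = -10/343 - 64*(-1/1632) = -10/343 + 2/51 = 176/17493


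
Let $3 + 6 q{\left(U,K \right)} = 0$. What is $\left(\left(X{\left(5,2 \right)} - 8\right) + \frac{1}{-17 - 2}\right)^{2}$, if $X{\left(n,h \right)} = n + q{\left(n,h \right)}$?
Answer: $\frac{18225}{1444} \approx 12.621$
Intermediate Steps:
$q{\left(U,K \right)} = - \frac{1}{2}$ ($q{\left(U,K \right)} = - \frac{1}{2} + \frac{1}{6} \cdot 0 = - \frac{1}{2} + 0 = - \frac{1}{2}$)
$X{\left(n,h \right)} = - \frac{1}{2} + n$ ($X{\left(n,h \right)} = n - \frac{1}{2} = - \frac{1}{2} + n$)
$\left(\left(X{\left(5,2 \right)} - 8\right) + \frac{1}{-17 - 2}\right)^{2} = \left(\left(\left(- \frac{1}{2} + 5\right) - 8\right) + \frac{1}{-17 - 2}\right)^{2} = \left(\left(\frac{9}{2} - 8\right) + \frac{1}{-17 - 2}\right)^{2} = \left(- \frac{7}{2} + \frac{1}{-19}\right)^{2} = \left(- \frac{7}{2} - \frac{1}{19}\right)^{2} = \left(- \frac{135}{38}\right)^{2} = \frac{18225}{1444}$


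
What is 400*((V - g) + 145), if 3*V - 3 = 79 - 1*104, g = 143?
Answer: -6400/3 ≈ -2133.3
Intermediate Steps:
V = -22/3 (V = 1 + (79 - 1*104)/3 = 1 + (79 - 104)/3 = 1 + (⅓)*(-25) = 1 - 25/3 = -22/3 ≈ -7.3333)
400*((V - g) + 145) = 400*((-22/3 - 1*143) + 145) = 400*((-22/3 - 143) + 145) = 400*(-451/3 + 145) = 400*(-16/3) = -6400/3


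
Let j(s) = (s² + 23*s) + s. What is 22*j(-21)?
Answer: -1386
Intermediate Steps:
j(s) = s² + 24*s
22*j(-21) = 22*(-21*(24 - 21)) = 22*(-21*3) = 22*(-63) = -1386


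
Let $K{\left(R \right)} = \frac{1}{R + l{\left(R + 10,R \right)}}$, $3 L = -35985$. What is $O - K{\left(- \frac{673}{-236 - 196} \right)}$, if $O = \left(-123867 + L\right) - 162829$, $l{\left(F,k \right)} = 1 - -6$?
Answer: $- \frac{1104261059}{3697} \approx -2.9869 \cdot 10^{5}$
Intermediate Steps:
$L = -11995$ ($L = \frac{1}{3} \left(-35985\right) = -11995$)
$l{\left(F,k \right)} = 7$ ($l{\left(F,k \right)} = 1 + 6 = 7$)
$O = -298691$ ($O = \left(-123867 - 11995\right) - 162829 = -135862 - 162829 = -298691$)
$K{\left(R \right)} = \frac{1}{7 + R}$ ($K{\left(R \right)} = \frac{1}{R + 7} = \frac{1}{7 + R}$)
$O - K{\left(- \frac{673}{-236 - 196} \right)} = -298691 - \frac{1}{7 - \frac{673}{-236 - 196}} = -298691 - \frac{1}{7 - \frac{673}{-432}} = -298691 - \frac{1}{7 - - \frac{673}{432}} = -298691 - \frac{1}{7 + \frac{673}{432}} = -298691 - \frac{1}{\frac{3697}{432}} = -298691 - \frac{432}{3697} = - \frac{1104261059}{3697}$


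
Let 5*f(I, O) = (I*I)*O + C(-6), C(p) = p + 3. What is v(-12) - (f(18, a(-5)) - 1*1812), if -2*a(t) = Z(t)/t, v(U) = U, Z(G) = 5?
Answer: 8841/5 ≈ 1768.2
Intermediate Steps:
C(p) = 3 + p
a(t) = -5/(2*t)
f(I, O) = -⅗ + O*I²/5 (f(I, O) = ((I*I)*O + (3 - 6))/5 = (I²*O - 3)/5 = (O*I² - 3)/5 = (-3 + O*I²)/5 = -⅗ + O*I²/5)
v(-12) - (f(18, a(-5)) - 1*1812) = -12 - ((-⅗ + (⅕)*(-5/2/(-5))*18²) - 1*1812) = -12 - ((-⅗ + (⅕)*(-5/2*(-⅕))*324) - 1812) = -12 - ((-⅗ + (⅕)*(½)*324) - 1812) = -12 - ((-⅗ + 162/5) - 1812) = -12 - (159/5 - 1812) = -12 - 1*(-8901/5) = -12 + 8901/5 = 8841/5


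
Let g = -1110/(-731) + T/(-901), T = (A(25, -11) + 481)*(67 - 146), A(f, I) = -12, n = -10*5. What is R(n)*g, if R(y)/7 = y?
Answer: -578208050/38743 ≈ -14924.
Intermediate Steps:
n = -50
R(y) = 7*y
T = -37051 (T = (-12 + 481)*(67 - 146) = 469*(-79) = -37051)
g = 1652023/38743 (g = -1110/(-731) - 37051/(-901) = -1110*(-1/731) - 37051*(-1/901) = 1110/731 + 37051/901 = 1652023/38743 ≈ 42.641)
R(n)*g = (7*(-50))*(1652023/38743) = -350*1652023/38743 = -578208050/38743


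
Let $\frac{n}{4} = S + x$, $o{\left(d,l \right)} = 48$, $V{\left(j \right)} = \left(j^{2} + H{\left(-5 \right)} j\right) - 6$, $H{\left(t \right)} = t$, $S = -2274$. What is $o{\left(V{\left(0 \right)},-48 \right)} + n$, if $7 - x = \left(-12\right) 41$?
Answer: $-7052$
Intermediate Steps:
$V{\left(j \right)} = -6 + j^{2} - 5 j$ ($V{\left(j \right)} = \left(j^{2} - 5 j\right) - 6 = -6 + j^{2} - 5 j$)
$x = 499$ ($x = 7 - \left(-12\right) 41 = 7 - -492 = 7 + 492 = 499$)
$n = -7100$ ($n = 4 \left(-2274 + 499\right) = 4 \left(-1775\right) = -7100$)
$o{\left(V{\left(0 \right)},-48 \right)} + n = 48 - 7100 = -7052$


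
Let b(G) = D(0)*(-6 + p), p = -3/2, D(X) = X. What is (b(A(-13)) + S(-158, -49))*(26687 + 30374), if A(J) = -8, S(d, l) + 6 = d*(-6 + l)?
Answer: 495517724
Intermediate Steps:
S(d, l) = -6 + d*(-6 + l)
p = -3/2 (p = -3*½ = -3/2 ≈ -1.5000)
b(G) = 0 (b(G) = 0*(-6 - 3/2) = 0*(-15/2) = 0)
(b(A(-13)) + S(-158, -49))*(26687 + 30374) = (0 + (-6 - 6*(-158) - 158*(-49)))*(26687 + 30374) = (0 + (-6 + 948 + 7742))*57061 = (0 + 8684)*57061 = 8684*57061 = 495517724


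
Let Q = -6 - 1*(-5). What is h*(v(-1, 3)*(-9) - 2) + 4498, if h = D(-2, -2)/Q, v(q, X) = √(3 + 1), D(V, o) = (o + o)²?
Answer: 4818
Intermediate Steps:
D(V, o) = 4*o² (D(V, o) = (2*o)² = 4*o²)
v(q, X) = 2 (v(q, X) = √4 = 2)
Q = -1 (Q = -6 + 5 = -1)
h = -16 (h = (4*(-2)²)/(-1) = (4*4)*(-1) = 16*(-1) = -16)
h*(v(-1, 3)*(-9) - 2) + 4498 = -16*(2*(-9) - 2) + 4498 = -16*(-18 - 2) + 4498 = -16*(-20) + 4498 = 320 + 4498 = 4818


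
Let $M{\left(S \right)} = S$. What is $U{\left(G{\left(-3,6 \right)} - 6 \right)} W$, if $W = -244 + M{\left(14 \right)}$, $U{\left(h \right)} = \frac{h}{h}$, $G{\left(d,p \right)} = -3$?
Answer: $-230$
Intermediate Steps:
$U{\left(h \right)} = 1$
$W = -230$ ($W = -244 + 14 = -230$)
$U{\left(G{\left(-3,6 \right)} - 6 \right)} W = 1 \left(-230\right) = -230$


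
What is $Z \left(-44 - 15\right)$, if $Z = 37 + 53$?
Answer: $-5310$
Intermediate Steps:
$Z = 90$
$Z \left(-44 - 15\right) = 90 \left(-44 - 15\right) = 90 \left(-59\right) = -5310$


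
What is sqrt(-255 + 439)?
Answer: 2*sqrt(46) ≈ 13.565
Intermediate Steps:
sqrt(-255 + 439) = sqrt(184) = 2*sqrt(46)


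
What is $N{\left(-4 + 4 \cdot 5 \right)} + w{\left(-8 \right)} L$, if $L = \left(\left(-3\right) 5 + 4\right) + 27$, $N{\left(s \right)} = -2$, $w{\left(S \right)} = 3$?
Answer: $46$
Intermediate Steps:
$L = 16$ ($L = \left(-15 + 4\right) + 27 = -11 + 27 = 16$)
$N{\left(-4 + 4 \cdot 5 \right)} + w{\left(-8 \right)} L = -2 + 3 \cdot 16 = -2 + 48 = 46$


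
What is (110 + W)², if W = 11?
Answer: 14641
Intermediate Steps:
(110 + W)² = (110 + 11)² = 121² = 14641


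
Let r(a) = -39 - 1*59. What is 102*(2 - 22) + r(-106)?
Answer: -2138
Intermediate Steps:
r(a) = -98 (r(a) = -39 - 59 = -98)
102*(2 - 22) + r(-106) = 102*(2 - 22) - 98 = 102*(-20) - 98 = -2040 - 98 = -2138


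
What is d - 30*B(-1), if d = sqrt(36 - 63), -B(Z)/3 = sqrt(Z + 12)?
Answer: 90*sqrt(11) + 3*I*sqrt(3) ≈ 298.5 + 5.1962*I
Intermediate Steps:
B(Z) = -3*sqrt(12 + Z) (B(Z) = -3*sqrt(Z + 12) = -3*sqrt(12 + Z))
d = 3*I*sqrt(3) (d = sqrt(-27) = 3*I*sqrt(3) ≈ 5.1962*I)
d - 30*B(-1) = 3*I*sqrt(3) - (-90)*sqrt(12 - 1) = 3*I*sqrt(3) - (-90)*sqrt(11) = 3*I*sqrt(3) + 90*sqrt(11) = 90*sqrt(11) + 3*I*sqrt(3)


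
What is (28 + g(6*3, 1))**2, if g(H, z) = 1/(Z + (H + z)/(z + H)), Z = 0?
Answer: 841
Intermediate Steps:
g(H, z) = 1 (g(H, z) = 1/(0 + (H + z)/(z + H)) = 1/(0 + (H + z)/(H + z)) = 1/(0 + 1) = 1/1 = 1)
(28 + g(6*3, 1))**2 = (28 + 1)**2 = 29**2 = 841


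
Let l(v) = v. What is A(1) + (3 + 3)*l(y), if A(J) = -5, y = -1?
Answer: -11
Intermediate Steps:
A(1) + (3 + 3)*l(y) = -5 + (3 + 3)*(-1) = -5 + 6*(-1) = -5 - 6 = -11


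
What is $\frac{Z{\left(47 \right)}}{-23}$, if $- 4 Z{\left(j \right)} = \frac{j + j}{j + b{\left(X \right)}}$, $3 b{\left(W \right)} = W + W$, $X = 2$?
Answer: $\frac{141}{6670} \approx 0.021139$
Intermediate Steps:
$b{\left(W \right)} = \frac{2 W}{3}$ ($b{\left(W \right)} = \frac{W + W}{3} = \frac{2 W}{3}$)
$Z{\left(j \right)} = - \frac{j}{2 \left(\frac{4}{3} + j\right)}$ ($Z{\left(j \right)} = - \frac{\left(j + j\right) \frac{1}{j + \frac{2}{3} \cdot 2}}{4} = - \frac{2 j \frac{1}{j + \frac{4}{3}}}{4} = - \frac{2 j \frac{1}{\frac{4}{3} + j}}{4} = - \frac{j}{2 \left(\frac{4}{3} + j\right)}$)
$\frac{Z{\left(47 \right)}}{-23} = \frac{\left(-3\right) 47 \frac{1}{8 + 6 \cdot 47}}{-23} = \left(-3\right) 47 \frac{1}{8 + 282} \left(- \frac{1}{23}\right) = \left(-3\right) 47 \cdot \frac{1}{290} \left(- \frac{1}{23}\right) = \left(- \frac{141}{290}\right) \left(- \frac{1}{23}\right) = \frac{141}{6670}$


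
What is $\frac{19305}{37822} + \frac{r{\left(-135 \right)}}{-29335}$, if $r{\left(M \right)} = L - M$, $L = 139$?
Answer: $\frac{555948947}{1109508370} \approx 0.50108$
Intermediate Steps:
$r{\left(M \right)} = 139 - M$
$\frac{19305}{37822} + \frac{r{\left(-135 \right)}}{-29335} = \frac{19305}{37822} + \frac{139 - -135}{-29335} = 19305 \cdot \frac{1}{37822} + \left(139 + 135\right) \left(- \frac{1}{29335}\right) = \frac{19305}{37822} + 274 \left(- \frac{1}{29335}\right) = \frac{19305}{37822} - \frac{274}{29335} = \frac{555948947}{1109508370}$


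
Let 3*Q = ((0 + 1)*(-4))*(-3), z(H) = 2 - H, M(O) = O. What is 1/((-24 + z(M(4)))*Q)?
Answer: -1/104 ≈ -0.0096154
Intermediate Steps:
Q = 4 (Q = (((0 + 1)*(-4))*(-3))/3 = ((1*(-4))*(-3))/3 = (-4*(-3))/3 = (1/3)*12 = 4)
1/((-24 + z(M(4)))*Q) = 1/((-24 + (2 - 1*4))*4) = 1/((-24 + (2 - 4))*4) = 1/((-24 - 2)*4) = 1/(-26*4) = 1/(-104) = -1/104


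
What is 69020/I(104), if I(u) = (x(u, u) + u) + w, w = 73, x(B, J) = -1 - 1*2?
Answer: 1190/3 ≈ 396.67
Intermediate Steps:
x(B, J) = -3 (x(B, J) = -1 - 2 = -3)
I(u) = 70 + u (I(u) = (-3 + u) + 73 = 70 + u)
69020/I(104) = 69020/(70 + 104) = 69020/174 = 69020*(1/174) = 1190/3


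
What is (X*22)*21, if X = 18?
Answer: 8316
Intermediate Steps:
(X*22)*21 = (18*22)*21 = 396*21 = 8316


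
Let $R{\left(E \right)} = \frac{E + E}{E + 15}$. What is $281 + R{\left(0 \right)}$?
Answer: $281$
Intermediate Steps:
$R{\left(E \right)} = \frac{2 E}{15 + E}$
$281 + R{\left(0 \right)} = 281 + 2 \cdot 0 \frac{1}{15 + 0} = 281 + 2 \cdot 0 \cdot \frac{1}{15} = 281 + 0 = 281$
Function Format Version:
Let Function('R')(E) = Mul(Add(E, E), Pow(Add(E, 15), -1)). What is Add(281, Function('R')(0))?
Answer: 281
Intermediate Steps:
Function('R')(E) = Mul(2, E, Pow(Add(15, E), -1)) (Function('R')(E) = Mul(Mul(2, E), Pow(Add(15, E), -1)) = Mul(2, E, Pow(Add(15, E), -1)))
Add(281, Function('R')(0)) = Add(281, Mul(2, 0, Pow(Add(15, 0), -1))) = Add(281, Mul(2, 0, Pow(15, -1))) = Add(281, Mul(2, 0, Rational(1, 15))) = Add(281, 0) = 281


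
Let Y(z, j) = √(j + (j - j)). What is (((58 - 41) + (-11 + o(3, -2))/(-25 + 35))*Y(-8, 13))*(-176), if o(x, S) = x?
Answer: -14256*√13/5 ≈ -10280.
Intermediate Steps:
Y(z, j) = √j (Y(z, j) = √(j + 0) = √j)
(((58 - 41) + (-11 + o(3, -2))/(-25 + 35))*Y(-8, 13))*(-176) = (((58 - 41) + (-11 + 3)/(-25 + 35))*√13)*(-176) = ((17 - 8/10)*√13)*(-176) = ((17 - 8*⅒)*√13)*(-176) = ((17 - ⅘)*√13)*(-176) = (81*√13/5)*(-176) = -14256*√13/5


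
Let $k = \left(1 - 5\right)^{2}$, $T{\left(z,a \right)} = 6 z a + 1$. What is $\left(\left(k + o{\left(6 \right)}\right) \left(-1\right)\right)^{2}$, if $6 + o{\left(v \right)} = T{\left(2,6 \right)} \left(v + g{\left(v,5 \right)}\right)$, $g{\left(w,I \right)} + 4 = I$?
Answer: $271441$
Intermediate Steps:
$g{\left(w,I \right)} = -4 + I$
$T{\left(z,a \right)} = 1 + 6 a z$ ($T{\left(z,a \right)} = 6 a z + 1 = 1 + 6 a z$)
$k = 16$ ($k = \left(-4\right)^{2} = 16$)
$o{\left(v \right)} = 67 + 73 v$ ($o{\left(v \right)} = -6 + \left(1 + 6 \cdot 6 \cdot 2\right) \left(v + \left(-4 + 5\right)\right) = -6 + \left(1 + 72\right) \left(v + 1\right) = -6 + 73 \left(1 + v\right) = -6 + \left(73 + 73 v\right) = 67 + 73 v$)
$\left(\left(k + o{\left(6 \right)}\right) \left(-1\right)\right)^{2} = \left(\left(16 + \left(67 + 73 \cdot 6\right)\right) \left(-1\right)\right)^{2} = \left(\left(16 + \left(67 + 438\right)\right) \left(-1\right)\right)^{2} = \left(\left(16 + 505\right) \left(-1\right)\right)^{2} = \left(521 \left(-1\right)\right)^{2} = \left(-521\right)^{2} = 271441$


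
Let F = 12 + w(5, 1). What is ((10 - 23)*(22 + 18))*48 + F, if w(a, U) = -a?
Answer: -24953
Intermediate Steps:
F = 7 (F = 12 - 1*5 = 12 - 5 = 7)
((10 - 23)*(22 + 18))*48 + F = ((10 - 23)*(22 + 18))*48 + 7 = -13*40*48 + 7 = -520*48 + 7 = -24960 + 7 = -24953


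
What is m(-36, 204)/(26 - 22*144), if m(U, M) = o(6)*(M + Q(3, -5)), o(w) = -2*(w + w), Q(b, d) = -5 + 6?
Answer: 2460/1571 ≈ 1.5659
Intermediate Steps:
Q(b, d) = 1
o(w) = -4*w
m(U, M) = -24 - 24*M (m(U, M) = (-4*6)*(M + 1) = -24*(1 + M) = -24 - 24*M)
m(-36, 204)/(26 - 22*144) = (-24 - 24*204)/(26 - 22*144) = (-24 - 4896)/(26 - 3168) = -4920/(-3142) = -4920*(-1/3142) = 2460/1571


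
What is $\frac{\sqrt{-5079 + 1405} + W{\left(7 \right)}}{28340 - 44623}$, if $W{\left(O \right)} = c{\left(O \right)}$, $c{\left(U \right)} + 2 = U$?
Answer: $- \frac{5}{16283} - \frac{i \sqrt{3674}}{16283} \approx -0.00030707 - 0.0037225 i$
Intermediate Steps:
$c{\left(U \right)} = -2 + U$
$W{\left(O \right)} = -2 + O$
$\frac{\sqrt{-5079 + 1405} + W{\left(7 \right)}}{28340 - 44623} = \frac{\sqrt{-5079 + 1405} + \left(-2 + 7\right)}{28340 - 44623} = \frac{\sqrt{-3674} + 5}{-16283} = \left(i \sqrt{3674} + 5\right) \left(- \frac{1}{16283}\right) = \left(5 + i \sqrt{3674}\right) \left(- \frac{1}{16283}\right) = - \frac{5}{16283} - \frac{i \sqrt{3674}}{16283}$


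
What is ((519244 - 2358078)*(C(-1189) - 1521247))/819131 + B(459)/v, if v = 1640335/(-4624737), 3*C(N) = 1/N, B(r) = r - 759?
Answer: 3274277384372410486840/958559374154559 ≈ 3.4158e+6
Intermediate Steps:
B(r) = -759 + r
C(N) = 1/(3*N)
v = -1640335/4624737 (v = 1640335*(-1/4624737) = -1640335/4624737 ≈ -0.35469)
((519244 - 2358078)*(C(-1189) - 1521247))/819131 + B(459)/v = ((519244 - 2358078)*((⅓)/(-1189) - 1521247))/819131 + (-759 + 459)/(-1640335/4624737) = -1838834*((⅓)*(-1/1189) - 1521247)*(1/819131) - 300*(-4624737/1640335) = -1838834*(-1/3567 - 1521247)*(1/819131) + 277484220/328067 = -1838834*(-5426288050/3567)*(1/819131) + 277484220/328067 = (9978042960133700/3567)*(1/819131) + 277484220/328067 = 9978042960133700/2921840277 + 277484220/328067 = 3274277384372410486840/958559374154559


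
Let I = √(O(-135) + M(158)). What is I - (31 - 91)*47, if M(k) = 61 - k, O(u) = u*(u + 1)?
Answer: 2820 + √17993 ≈ 2954.1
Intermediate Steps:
O(u) = u*(1 + u)
I = √17993 (I = √(-135*(1 - 135) + (61 - 1*158)) = √(-135*(-134) + (61 - 158)) = √(18090 - 97) = √17993 ≈ 134.14)
I - (31 - 91)*47 = √17993 - (31 - 91)*47 = √17993 - (-60)*47 = √17993 - 1*(-2820) = √17993 + 2820 = 2820 + √17993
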